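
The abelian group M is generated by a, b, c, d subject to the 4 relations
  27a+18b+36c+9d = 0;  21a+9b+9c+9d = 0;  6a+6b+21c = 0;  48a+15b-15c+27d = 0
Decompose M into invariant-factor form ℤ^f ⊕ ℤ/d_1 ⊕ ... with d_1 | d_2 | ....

rank_ℚ(R)=4; free=4−4=0
SNF(R) diag = [3, 3, 9, 9] → torsion [3, 3, 9, 9]

Answer: M ≅ ℤ/3 ⊕ ℤ/3 ⊕ ℤ/9 ⊕ ℤ/9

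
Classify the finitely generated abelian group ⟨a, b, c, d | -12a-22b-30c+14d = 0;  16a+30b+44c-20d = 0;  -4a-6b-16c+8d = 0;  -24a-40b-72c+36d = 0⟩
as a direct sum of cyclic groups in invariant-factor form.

Answer: M ≅ ℤ/2 ⊕ ℤ/2 ⊕ ℤ/4 ⊕ ℤ/4

Derivation:
rank_ℚ(R)=4; free=4−4=0
SNF(R) diag = [2, 2, 4, 4] → torsion [2, 2, 4, 4]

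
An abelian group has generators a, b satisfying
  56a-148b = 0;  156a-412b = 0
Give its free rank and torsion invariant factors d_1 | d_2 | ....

rank_ℚ(R)=2; free=2−2=0
SNF(R) diag = [4, 4] → torsion [4, 4]

Answer: M ≅ ℤ/4 ⊕ ℤ/4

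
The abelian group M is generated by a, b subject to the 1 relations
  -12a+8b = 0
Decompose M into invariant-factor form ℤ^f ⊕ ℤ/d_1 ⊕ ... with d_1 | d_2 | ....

rank_ℚ(R)=1; free=2−1=1
SNF(R) diag = [4] → torsion [4]

Answer: M ≅ ℤ^1 ⊕ ℤ/4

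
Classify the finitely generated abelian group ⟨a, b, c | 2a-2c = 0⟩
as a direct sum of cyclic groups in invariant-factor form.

rank_ℚ(R)=1; free=3−1=2
SNF(R) diag = [2] → torsion [2]

Answer: M ≅ ℤ^2 ⊕ ℤ/2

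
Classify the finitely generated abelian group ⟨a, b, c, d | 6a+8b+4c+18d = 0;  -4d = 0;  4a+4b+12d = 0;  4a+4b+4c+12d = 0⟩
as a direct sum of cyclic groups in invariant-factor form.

rank_ℚ(R)=4; free=4−4=0
SNF(R) diag = [2, 4, 4, 4] → torsion [2, 4, 4, 4]

Answer: M ≅ ℤ/2 ⊕ ℤ/4 ⊕ ℤ/4 ⊕ ℤ/4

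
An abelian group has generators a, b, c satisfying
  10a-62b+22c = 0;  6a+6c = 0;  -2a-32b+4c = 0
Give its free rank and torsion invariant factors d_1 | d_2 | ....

Answer: M ≅ ℤ/2 ⊕ ℤ/6 ⊕ ℤ/6

Derivation:
rank_ℚ(R)=3; free=3−3=0
SNF(R) diag = [2, 6, 6] → torsion [2, 6, 6]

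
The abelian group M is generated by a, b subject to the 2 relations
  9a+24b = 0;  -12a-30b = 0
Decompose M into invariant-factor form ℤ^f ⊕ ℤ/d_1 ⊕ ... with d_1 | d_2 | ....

rank_ℚ(R)=2; free=2−2=0
SNF(R) diag = [3, 6] → torsion [3, 6]

Answer: M ≅ ℤ/3 ⊕ ℤ/6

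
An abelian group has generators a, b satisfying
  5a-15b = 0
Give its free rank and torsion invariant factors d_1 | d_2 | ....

Answer: M ≅ ℤ^1 ⊕ ℤ/5

Derivation:
rank_ℚ(R)=1; free=2−1=1
SNF(R) diag = [5] → torsion [5]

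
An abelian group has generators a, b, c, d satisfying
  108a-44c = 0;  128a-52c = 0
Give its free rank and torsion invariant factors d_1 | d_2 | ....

rank_ℚ(R)=2; free=4−2=2
SNF(R) diag = [4, 4] → torsion [4, 4]

Answer: M ≅ ℤ^2 ⊕ ℤ/4 ⊕ ℤ/4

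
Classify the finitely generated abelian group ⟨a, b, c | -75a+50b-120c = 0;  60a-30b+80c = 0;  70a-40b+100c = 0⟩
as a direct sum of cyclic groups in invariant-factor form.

rank_ℚ(R)=3; free=3−3=0
SNF(R) diag = [5, 10, 20] → torsion [5, 10, 20]

Answer: M ≅ ℤ/5 ⊕ ℤ/10 ⊕ ℤ/20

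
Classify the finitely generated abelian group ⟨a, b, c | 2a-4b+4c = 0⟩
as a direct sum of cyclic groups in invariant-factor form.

Answer: M ≅ ℤ^2 ⊕ ℤ/2

Derivation:
rank_ℚ(R)=1; free=3−1=2
SNF(R) diag = [2] → torsion [2]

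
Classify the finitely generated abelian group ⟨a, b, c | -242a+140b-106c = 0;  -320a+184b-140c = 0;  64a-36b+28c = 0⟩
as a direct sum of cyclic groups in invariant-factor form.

Answer: M ≅ ℤ/2 ⊕ ℤ/4 ⊕ ℤ/4

Derivation:
rank_ℚ(R)=3; free=3−3=0
SNF(R) diag = [2, 4, 4] → torsion [2, 4, 4]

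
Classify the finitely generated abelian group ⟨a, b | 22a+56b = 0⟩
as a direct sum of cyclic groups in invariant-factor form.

rank_ℚ(R)=1; free=2−1=1
SNF(R) diag = [2] → torsion [2]

Answer: M ≅ ℤ^1 ⊕ ℤ/2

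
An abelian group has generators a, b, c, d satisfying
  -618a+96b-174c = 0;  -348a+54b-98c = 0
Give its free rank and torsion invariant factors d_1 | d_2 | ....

rank_ℚ(R)=2; free=4−2=2
SNF(R) diag = [2, 6] → torsion [2, 6]

Answer: M ≅ ℤ^2 ⊕ ℤ/2 ⊕ ℤ/6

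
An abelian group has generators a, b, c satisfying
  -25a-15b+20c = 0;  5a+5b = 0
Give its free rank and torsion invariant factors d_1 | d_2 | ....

rank_ℚ(R)=2; free=3−2=1
SNF(R) diag = [5, 10] → torsion [5, 10]

Answer: M ≅ ℤ^1 ⊕ ℤ/5 ⊕ ℤ/10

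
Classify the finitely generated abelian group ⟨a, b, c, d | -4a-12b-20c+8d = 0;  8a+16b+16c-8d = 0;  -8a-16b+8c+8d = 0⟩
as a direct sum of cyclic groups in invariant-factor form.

rank_ℚ(R)=3; free=4−3=1
SNF(R) diag = [4, 8, 24] → torsion [4, 8, 24]

Answer: M ≅ ℤ^1 ⊕ ℤ/4 ⊕ ℤ/8 ⊕ ℤ/24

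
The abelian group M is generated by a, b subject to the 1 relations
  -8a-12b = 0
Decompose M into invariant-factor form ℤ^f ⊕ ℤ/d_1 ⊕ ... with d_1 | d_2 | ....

rank_ℚ(R)=1; free=2−1=1
SNF(R) diag = [4] → torsion [4]

Answer: M ≅ ℤ^1 ⊕ ℤ/4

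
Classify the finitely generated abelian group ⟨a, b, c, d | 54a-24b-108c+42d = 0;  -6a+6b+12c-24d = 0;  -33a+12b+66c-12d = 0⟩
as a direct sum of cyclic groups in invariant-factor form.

Answer: M ≅ ℤ^1 ⊕ ℤ/3 ⊕ ℤ/6 ⊕ ℤ/18

Derivation:
rank_ℚ(R)=3; free=4−3=1
SNF(R) diag = [3, 6, 18] → torsion [3, 6, 18]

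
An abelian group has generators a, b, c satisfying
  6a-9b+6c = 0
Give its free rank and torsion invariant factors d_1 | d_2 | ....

Answer: M ≅ ℤ^2 ⊕ ℤ/3

Derivation:
rank_ℚ(R)=1; free=3−1=2
SNF(R) diag = [3] → torsion [3]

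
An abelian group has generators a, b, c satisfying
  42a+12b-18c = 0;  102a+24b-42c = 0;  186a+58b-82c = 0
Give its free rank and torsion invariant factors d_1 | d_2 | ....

Answer: M ≅ ℤ/2 ⊕ ℤ/6 ⊕ ℤ/12

Derivation:
rank_ℚ(R)=3; free=3−3=0
SNF(R) diag = [2, 6, 12] → torsion [2, 6, 12]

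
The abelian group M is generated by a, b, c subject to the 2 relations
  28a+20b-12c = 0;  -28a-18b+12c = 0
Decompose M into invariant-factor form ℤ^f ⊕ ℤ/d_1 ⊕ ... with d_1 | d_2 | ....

Answer: M ≅ ℤ^1 ⊕ ℤ/2 ⊕ ℤ/4

Derivation:
rank_ℚ(R)=2; free=3−2=1
SNF(R) diag = [2, 4] → torsion [2, 4]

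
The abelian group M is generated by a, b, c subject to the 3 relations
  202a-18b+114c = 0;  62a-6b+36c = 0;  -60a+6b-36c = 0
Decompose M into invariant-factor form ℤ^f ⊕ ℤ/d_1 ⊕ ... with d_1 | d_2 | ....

rank_ℚ(R)=3; free=3−3=0
SNF(R) diag = [2, 6, 6] → torsion [2, 6, 6]

Answer: M ≅ ℤ/2 ⊕ ℤ/6 ⊕ ℤ/6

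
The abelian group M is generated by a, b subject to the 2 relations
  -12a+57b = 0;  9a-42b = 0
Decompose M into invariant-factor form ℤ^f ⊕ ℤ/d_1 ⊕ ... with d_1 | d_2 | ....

Answer: M ≅ ℤ/3 ⊕ ℤ/3

Derivation:
rank_ℚ(R)=2; free=2−2=0
SNF(R) diag = [3, 3] → torsion [3, 3]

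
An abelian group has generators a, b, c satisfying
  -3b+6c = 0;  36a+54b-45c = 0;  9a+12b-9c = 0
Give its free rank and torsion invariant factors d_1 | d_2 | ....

rank_ℚ(R)=3; free=3−3=0
SNF(R) diag = [3, 3, 9] → torsion [3, 3, 9]

Answer: M ≅ ℤ/3 ⊕ ℤ/3 ⊕ ℤ/9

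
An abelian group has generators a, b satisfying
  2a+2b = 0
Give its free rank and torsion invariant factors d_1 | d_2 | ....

rank_ℚ(R)=1; free=2−1=1
SNF(R) diag = [2] → torsion [2]

Answer: M ≅ ℤ^1 ⊕ ℤ/2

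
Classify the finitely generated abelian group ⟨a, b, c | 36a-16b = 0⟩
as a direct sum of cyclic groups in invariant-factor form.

Answer: M ≅ ℤ^2 ⊕ ℤ/4

Derivation:
rank_ℚ(R)=1; free=3−1=2
SNF(R) diag = [4] → torsion [4]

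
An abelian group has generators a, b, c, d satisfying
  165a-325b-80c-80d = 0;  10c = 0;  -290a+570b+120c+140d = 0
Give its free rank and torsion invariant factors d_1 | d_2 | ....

Answer: M ≅ ℤ^1 ⊕ ℤ/5 ⊕ ℤ/10 ⊕ ℤ/20

Derivation:
rank_ℚ(R)=3; free=4−3=1
SNF(R) diag = [5, 10, 20] → torsion [5, 10, 20]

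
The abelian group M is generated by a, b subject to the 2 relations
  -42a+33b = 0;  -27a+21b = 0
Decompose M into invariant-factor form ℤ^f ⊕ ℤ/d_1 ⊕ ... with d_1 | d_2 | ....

Answer: M ≅ ℤ/3 ⊕ ℤ/3

Derivation:
rank_ℚ(R)=2; free=2−2=0
SNF(R) diag = [3, 3] → torsion [3, 3]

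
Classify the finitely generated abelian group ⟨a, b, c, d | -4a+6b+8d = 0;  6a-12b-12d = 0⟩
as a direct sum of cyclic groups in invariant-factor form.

Answer: M ≅ ℤ^2 ⊕ ℤ/2 ⊕ ℤ/6

Derivation:
rank_ℚ(R)=2; free=4−2=2
SNF(R) diag = [2, 6] → torsion [2, 6]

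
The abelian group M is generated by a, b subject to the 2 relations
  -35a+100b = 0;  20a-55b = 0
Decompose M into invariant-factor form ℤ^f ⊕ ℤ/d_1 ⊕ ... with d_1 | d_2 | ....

Answer: M ≅ ℤ/5 ⊕ ℤ/15

Derivation:
rank_ℚ(R)=2; free=2−2=0
SNF(R) diag = [5, 15] → torsion [5, 15]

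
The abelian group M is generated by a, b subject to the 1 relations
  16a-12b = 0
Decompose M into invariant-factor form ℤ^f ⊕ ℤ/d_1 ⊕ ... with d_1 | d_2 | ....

rank_ℚ(R)=1; free=2−1=1
SNF(R) diag = [4] → torsion [4]

Answer: M ≅ ℤ^1 ⊕ ℤ/4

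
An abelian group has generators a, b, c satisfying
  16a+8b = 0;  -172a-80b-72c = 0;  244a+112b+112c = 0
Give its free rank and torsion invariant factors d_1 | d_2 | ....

rank_ℚ(R)=3; free=3−3=0
SNF(R) diag = [4, 8, 24] → torsion [4, 8, 24]

Answer: M ≅ ℤ/4 ⊕ ℤ/8 ⊕ ℤ/24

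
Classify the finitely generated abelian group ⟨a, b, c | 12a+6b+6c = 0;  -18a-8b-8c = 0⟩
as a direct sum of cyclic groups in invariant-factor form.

rank_ℚ(R)=2; free=3−2=1
SNF(R) diag = [2, 6] → torsion [2, 6]

Answer: M ≅ ℤ^1 ⊕ ℤ/2 ⊕ ℤ/6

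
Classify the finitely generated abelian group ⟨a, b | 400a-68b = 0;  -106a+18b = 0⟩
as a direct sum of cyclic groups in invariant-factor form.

Answer: M ≅ ℤ/2 ⊕ ℤ/4

Derivation:
rank_ℚ(R)=2; free=2−2=0
SNF(R) diag = [2, 4] → torsion [2, 4]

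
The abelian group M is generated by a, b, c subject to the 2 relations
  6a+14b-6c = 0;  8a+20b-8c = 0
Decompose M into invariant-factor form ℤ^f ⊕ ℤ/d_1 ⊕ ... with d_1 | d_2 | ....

rank_ℚ(R)=2; free=3−2=1
SNF(R) diag = [2, 4] → torsion [2, 4]

Answer: M ≅ ℤ^1 ⊕ ℤ/2 ⊕ ℤ/4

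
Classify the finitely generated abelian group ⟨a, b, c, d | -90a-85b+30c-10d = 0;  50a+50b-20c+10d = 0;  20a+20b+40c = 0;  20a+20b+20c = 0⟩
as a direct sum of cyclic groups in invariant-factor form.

rank_ℚ(R)=4; free=4−4=0
SNF(R) diag = [5, 10, 20, 20] → torsion [5, 10, 20, 20]

Answer: M ≅ ℤ/5 ⊕ ℤ/10 ⊕ ℤ/20 ⊕ ℤ/20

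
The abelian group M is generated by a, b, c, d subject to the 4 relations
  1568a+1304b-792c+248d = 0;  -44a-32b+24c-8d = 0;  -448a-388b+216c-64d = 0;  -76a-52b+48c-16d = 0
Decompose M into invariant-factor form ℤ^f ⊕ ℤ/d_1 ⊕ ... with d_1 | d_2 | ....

rank_ℚ(R)=4; free=4−4=0
SNF(R) diag = [4, 12, 24, 72] → torsion [4, 12, 24, 72]

Answer: M ≅ ℤ/4 ⊕ ℤ/12 ⊕ ℤ/24 ⊕ ℤ/72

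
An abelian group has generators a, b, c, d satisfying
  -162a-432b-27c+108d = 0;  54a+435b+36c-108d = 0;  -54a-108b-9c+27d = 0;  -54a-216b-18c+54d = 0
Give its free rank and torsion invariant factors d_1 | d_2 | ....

rank_ℚ(R)=4; free=4−4=0
SNF(R) diag = [3, 9, 27, 54] → torsion [3, 9, 27, 54]

Answer: M ≅ ℤ/3 ⊕ ℤ/9 ⊕ ℤ/27 ⊕ ℤ/54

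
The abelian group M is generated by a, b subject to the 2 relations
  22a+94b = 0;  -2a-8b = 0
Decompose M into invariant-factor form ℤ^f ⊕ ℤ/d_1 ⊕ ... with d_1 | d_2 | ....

Answer: M ≅ ℤ/2 ⊕ ℤ/6

Derivation:
rank_ℚ(R)=2; free=2−2=0
SNF(R) diag = [2, 6] → torsion [2, 6]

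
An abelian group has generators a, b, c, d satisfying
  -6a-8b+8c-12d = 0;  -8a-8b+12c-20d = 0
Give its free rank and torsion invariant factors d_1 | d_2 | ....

Answer: M ≅ ℤ^2 ⊕ ℤ/2 ⊕ ℤ/4

Derivation:
rank_ℚ(R)=2; free=4−2=2
SNF(R) diag = [2, 4] → torsion [2, 4]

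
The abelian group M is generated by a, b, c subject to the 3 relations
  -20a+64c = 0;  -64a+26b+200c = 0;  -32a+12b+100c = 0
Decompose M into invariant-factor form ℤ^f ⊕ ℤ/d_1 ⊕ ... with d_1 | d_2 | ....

Answer: M ≅ ℤ/2 ⊕ ℤ/4 ⊕ ℤ/12

Derivation:
rank_ℚ(R)=3; free=3−3=0
SNF(R) diag = [2, 4, 12] → torsion [2, 4, 12]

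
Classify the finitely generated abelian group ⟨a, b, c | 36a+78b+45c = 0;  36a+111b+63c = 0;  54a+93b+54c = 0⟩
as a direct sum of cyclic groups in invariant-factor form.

Answer: M ≅ ℤ/3 ⊕ ℤ/9 ⊕ ℤ/18

Derivation:
rank_ℚ(R)=3; free=3−3=0
SNF(R) diag = [3, 9, 18] → torsion [3, 9, 18]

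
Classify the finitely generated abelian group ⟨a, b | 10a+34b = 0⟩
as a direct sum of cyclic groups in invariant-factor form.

rank_ℚ(R)=1; free=2−1=1
SNF(R) diag = [2] → torsion [2]

Answer: M ≅ ℤ^1 ⊕ ℤ/2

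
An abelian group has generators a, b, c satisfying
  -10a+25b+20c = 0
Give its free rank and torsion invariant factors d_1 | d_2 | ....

Answer: M ≅ ℤ^2 ⊕ ℤ/5

Derivation:
rank_ℚ(R)=1; free=3−1=2
SNF(R) diag = [5] → torsion [5]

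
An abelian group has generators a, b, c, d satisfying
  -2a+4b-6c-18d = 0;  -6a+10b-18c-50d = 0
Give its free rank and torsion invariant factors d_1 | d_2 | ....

Answer: M ≅ ℤ^2 ⊕ ℤ/2 ⊕ ℤ/2

Derivation:
rank_ℚ(R)=2; free=4−2=2
SNF(R) diag = [2, 2] → torsion [2, 2]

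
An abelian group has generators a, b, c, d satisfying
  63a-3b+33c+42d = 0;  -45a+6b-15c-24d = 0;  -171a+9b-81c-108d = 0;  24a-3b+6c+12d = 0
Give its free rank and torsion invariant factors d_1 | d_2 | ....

Answer: M ≅ ℤ/3 ⊕ ℤ/3 ⊕ ℤ/6 ⊕ ℤ/18

Derivation:
rank_ℚ(R)=4; free=4−4=0
SNF(R) diag = [3, 3, 6, 18] → torsion [3, 3, 6, 18]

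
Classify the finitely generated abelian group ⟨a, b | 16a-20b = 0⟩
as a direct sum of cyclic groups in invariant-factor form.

rank_ℚ(R)=1; free=2−1=1
SNF(R) diag = [4] → torsion [4]

Answer: M ≅ ℤ^1 ⊕ ℤ/4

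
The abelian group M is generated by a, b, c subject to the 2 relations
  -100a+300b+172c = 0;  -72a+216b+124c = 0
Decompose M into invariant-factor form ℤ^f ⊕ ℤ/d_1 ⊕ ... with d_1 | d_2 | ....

rank_ℚ(R)=2; free=3−2=1
SNF(R) diag = [4, 4] → torsion [4, 4]

Answer: M ≅ ℤ^1 ⊕ ℤ/4 ⊕ ℤ/4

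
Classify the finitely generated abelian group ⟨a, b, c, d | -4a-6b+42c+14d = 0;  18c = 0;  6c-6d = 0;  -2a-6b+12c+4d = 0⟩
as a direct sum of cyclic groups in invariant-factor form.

Answer: M ≅ ℤ/2 ⊕ ℤ/6 ⊕ ℤ/6 ⊕ ℤ/18

Derivation:
rank_ℚ(R)=4; free=4−4=0
SNF(R) diag = [2, 6, 6, 18] → torsion [2, 6, 6, 18]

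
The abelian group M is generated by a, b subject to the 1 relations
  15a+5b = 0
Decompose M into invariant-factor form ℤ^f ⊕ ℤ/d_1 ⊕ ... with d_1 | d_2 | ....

Answer: M ≅ ℤ^1 ⊕ ℤ/5

Derivation:
rank_ℚ(R)=1; free=2−1=1
SNF(R) diag = [5] → torsion [5]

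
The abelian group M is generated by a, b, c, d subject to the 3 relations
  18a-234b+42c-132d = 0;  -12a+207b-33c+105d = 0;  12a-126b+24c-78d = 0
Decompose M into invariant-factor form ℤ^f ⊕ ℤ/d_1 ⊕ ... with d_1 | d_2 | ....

rank_ℚ(R)=3; free=4−3=1
SNF(R) diag = [3, 6, 18] → torsion [3, 6, 18]

Answer: M ≅ ℤ^1 ⊕ ℤ/3 ⊕ ℤ/6 ⊕ ℤ/18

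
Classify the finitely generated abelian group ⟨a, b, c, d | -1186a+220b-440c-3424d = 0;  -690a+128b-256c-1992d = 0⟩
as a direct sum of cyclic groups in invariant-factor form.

rank_ℚ(R)=2; free=4−2=2
SNF(R) diag = [2, 4] → torsion [2, 4]

Answer: M ≅ ℤ^2 ⊕ ℤ/2 ⊕ ℤ/4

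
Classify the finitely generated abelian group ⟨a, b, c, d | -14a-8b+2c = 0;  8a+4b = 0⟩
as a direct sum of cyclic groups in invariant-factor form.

Answer: M ≅ ℤ^2 ⊕ ℤ/2 ⊕ ℤ/4

Derivation:
rank_ℚ(R)=2; free=4−2=2
SNF(R) diag = [2, 4] → torsion [2, 4]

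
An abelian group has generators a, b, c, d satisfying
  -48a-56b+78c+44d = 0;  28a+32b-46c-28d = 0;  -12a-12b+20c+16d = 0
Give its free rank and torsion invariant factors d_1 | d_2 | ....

Answer: M ≅ ℤ^1 ⊕ ℤ/2 ⊕ ℤ/4 ⊕ ℤ/4

Derivation:
rank_ℚ(R)=3; free=4−3=1
SNF(R) diag = [2, 4, 4] → torsion [2, 4, 4]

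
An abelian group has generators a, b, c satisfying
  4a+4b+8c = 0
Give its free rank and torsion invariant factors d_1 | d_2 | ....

Answer: M ≅ ℤ^2 ⊕ ℤ/4

Derivation:
rank_ℚ(R)=1; free=3−1=2
SNF(R) diag = [4] → torsion [4]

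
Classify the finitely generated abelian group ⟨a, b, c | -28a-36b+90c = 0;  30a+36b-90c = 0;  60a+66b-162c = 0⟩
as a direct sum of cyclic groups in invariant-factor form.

Answer: M ≅ ℤ/2 ⊕ ℤ/6 ⊕ ℤ/18

Derivation:
rank_ℚ(R)=3; free=3−3=0
SNF(R) diag = [2, 6, 18] → torsion [2, 6, 18]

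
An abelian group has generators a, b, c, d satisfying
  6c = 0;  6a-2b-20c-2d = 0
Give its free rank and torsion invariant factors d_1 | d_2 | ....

Answer: M ≅ ℤ^2 ⊕ ℤ/2 ⊕ ℤ/6

Derivation:
rank_ℚ(R)=2; free=4−2=2
SNF(R) diag = [2, 6] → torsion [2, 6]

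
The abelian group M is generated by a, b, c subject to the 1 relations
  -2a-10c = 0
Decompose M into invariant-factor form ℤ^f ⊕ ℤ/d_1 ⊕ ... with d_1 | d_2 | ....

Answer: M ≅ ℤ^2 ⊕ ℤ/2

Derivation:
rank_ℚ(R)=1; free=3−1=2
SNF(R) diag = [2] → torsion [2]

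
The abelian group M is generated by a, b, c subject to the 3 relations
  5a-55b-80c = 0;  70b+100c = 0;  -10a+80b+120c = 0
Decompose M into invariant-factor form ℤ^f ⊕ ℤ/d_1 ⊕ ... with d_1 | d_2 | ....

Answer: M ≅ ℤ/5 ⊕ ℤ/10 ⊕ ℤ/20

Derivation:
rank_ℚ(R)=3; free=3−3=0
SNF(R) diag = [5, 10, 20] → torsion [5, 10, 20]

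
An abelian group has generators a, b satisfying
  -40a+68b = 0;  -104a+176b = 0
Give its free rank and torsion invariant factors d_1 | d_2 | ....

Answer: M ≅ ℤ/4 ⊕ ℤ/8

Derivation:
rank_ℚ(R)=2; free=2−2=0
SNF(R) diag = [4, 8] → torsion [4, 8]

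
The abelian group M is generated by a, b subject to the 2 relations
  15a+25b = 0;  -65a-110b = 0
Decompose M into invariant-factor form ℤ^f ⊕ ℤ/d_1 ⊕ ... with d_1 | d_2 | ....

rank_ℚ(R)=2; free=2−2=0
SNF(R) diag = [5, 5] → torsion [5, 5]

Answer: M ≅ ℤ/5 ⊕ ℤ/5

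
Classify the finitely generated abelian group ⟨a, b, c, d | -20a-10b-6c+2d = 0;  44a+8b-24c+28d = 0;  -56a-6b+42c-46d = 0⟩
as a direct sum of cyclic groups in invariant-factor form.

rank_ℚ(R)=3; free=4−3=1
SNF(R) diag = [2, 4, 12] → torsion [2, 4, 12]

Answer: M ≅ ℤ^1 ⊕ ℤ/2 ⊕ ℤ/4 ⊕ ℤ/12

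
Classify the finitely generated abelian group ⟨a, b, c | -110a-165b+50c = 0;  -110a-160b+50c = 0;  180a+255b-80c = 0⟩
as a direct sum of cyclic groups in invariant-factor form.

Answer: M ≅ ℤ/5 ⊕ ℤ/10 ⊕ ℤ/20

Derivation:
rank_ℚ(R)=3; free=3−3=0
SNF(R) diag = [5, 10, 20] → torsion [5, 10, 20]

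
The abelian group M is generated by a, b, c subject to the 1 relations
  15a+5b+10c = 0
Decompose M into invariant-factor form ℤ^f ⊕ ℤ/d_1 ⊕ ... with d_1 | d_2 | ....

rank_ℚ(R)=1; free=3−1=2
SNF(R) diag = [5] → torsion [5]

Answer: M ≅ ℤ^2 ⊕ ℤ/5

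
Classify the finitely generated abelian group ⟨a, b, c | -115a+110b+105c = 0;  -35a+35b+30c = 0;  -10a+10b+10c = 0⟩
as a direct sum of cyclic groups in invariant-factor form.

rank_ℚ(R)=3; free=3−3=0
SNF(R) diag = [5, 5, 10] → torsion [5, 5, 10]

Answer: M ≅ ℤ/5 ⊕ ℤ/5 ⊕ ℤ/10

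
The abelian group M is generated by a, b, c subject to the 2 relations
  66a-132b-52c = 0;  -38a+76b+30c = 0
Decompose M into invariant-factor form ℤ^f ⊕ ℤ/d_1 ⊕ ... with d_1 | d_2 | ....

rank_ℚ(R)=2; free=3−2=1
SNF(R) diag = [2, 2] → torsion [2, 2]

Answer: M ≅ ℤ^1 ⊕ ℤ/2 ⊕ ℤ/2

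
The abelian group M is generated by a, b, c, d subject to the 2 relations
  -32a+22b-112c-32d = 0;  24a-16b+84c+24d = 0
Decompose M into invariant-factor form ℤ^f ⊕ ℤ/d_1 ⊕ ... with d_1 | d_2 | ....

rank_ℚ(R)=2; free=4−2=2
SNF(R) diag = [2, 4] → torsion [2, 4]

Answer: M ≅ ℤ^2 ⊕ ℤ/2 ⊕ ℤ/4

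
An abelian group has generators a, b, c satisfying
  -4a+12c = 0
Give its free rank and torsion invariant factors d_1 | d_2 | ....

rank_ℚ(R)=1; free=3−1=2
SNF(R) diag = [4] → torsion [4]

Answer: M ≅ ℤ^2 ⊕ ℤ/4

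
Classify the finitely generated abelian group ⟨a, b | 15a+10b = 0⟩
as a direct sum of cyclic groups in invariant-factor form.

Answer: M ≅ ℤ^1 ⊕ ℤ/5

Derivation:
rank_ℚ(R)=1; free=2−1=1
SNF(R) diag = [5] → torsion [5]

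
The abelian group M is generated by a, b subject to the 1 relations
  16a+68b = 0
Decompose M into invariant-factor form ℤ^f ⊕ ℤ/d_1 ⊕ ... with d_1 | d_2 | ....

rank_ℚ(R)=1; free=2−1=1
SNF(R) diag = [4] → torsion [4]

Answer: M ≅ ℤ^1 ⊕ ℤ/4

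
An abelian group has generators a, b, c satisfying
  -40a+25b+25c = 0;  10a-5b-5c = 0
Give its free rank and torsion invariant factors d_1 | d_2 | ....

rank_ℚ(R)=2; free=3−2=1
SNF(R) diag = [5, 10] → torsion [5, 10]

Answer: M ≅ ℤ^1 ⊕ ℤ/5 ⊕ ℤ/10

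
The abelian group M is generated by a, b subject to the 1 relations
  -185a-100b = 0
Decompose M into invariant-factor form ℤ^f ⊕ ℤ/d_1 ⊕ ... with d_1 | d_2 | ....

rank_ℚ(R)=1; free=2−1=1
SNF(R) diag = [5] → torsion [5]

Answer: M ≅ ℤ^1 ⊕ ℤ/5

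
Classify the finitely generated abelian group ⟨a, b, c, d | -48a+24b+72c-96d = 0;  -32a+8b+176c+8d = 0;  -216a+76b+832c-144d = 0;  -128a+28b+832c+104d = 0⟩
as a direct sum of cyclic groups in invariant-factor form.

rank_ℚ(R)=4; free=4−4=0
SNF(R) diag = [4, 8, 24, 72] → torsion [4, 8, 24, 72]

Answer: M ≅ ℤ/4 ⊕ ℤ/8 ⊕ ℤ/24 ⊕ ℤ/72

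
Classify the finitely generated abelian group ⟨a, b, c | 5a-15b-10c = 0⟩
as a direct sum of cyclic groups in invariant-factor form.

Answer: M ≅ ℤ^2 ⊕ ℤ/5

Derivation:
rank_ℚ(R)=1; free=3−1=2
SNF(R) diag = [5] → torsion [5]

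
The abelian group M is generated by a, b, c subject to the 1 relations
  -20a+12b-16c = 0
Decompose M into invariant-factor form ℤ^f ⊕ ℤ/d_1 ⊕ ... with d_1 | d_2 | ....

Answer: M ≅ ℤ^2 ⊕ ℤ/4

Derivation:
rank_ℚ(R)=1; free=3−1=2
SNF(R) diag = [4] → torsion [4]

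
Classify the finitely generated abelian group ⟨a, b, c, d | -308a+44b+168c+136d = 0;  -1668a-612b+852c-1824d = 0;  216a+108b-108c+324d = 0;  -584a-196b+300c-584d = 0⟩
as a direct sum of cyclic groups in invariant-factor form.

Answer: M ≅ ℤ/4 ⊕ ℤ/12 ⊕ ℤ/36 ⊕ ℤ/108

Derivation:
rank_ℚ(R)=4; free=4−4=0
SNF(R) diag = [4, 12, 36, 108] → torsion [4, 12, 36, 108]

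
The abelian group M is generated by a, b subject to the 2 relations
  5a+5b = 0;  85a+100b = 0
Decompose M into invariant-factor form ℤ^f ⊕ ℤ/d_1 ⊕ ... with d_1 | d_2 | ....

Answer: M ≅ ℤ/5 ⊕ ℤ/15

Derivation:
rank_ℚ(R)=2; free=2−2=0
SNF(R) diag = [5, 15] → torsion [5, 15]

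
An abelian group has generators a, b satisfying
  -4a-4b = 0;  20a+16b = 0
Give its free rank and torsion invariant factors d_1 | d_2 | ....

rank_ℚ(R)=2; free=2−2=0
SNF(R) diag = [4, 4] → torsion [4, 4]

Answer: M ≅ ℤ/4 ⊕ ℤ/4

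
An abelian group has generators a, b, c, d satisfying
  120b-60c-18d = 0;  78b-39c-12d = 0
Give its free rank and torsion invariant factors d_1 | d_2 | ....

rank_ℚ(R)=2; free=4−2=2
SNF(R) diag = [3, 6] → torsion [3, 6]

Answer: M ≅ ℤ^2 ⊕ ℤ/3 ⊕ ℤ/6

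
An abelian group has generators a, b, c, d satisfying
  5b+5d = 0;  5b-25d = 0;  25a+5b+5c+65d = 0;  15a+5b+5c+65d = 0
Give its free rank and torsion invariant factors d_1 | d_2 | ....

rank_ℚ(R)=4; free=4−4=0
SNF(R) diag = [5, 5, 10, 30] → torsion [5, 5, 10, 30]

Answer: M ≅ ℤ/5 ⊕ ℤ/5 ⊕ ℤ/10 ⊕ ℤ/30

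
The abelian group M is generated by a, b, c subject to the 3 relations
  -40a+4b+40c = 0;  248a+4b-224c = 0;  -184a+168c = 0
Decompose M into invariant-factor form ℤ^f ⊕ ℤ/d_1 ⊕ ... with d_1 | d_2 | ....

Answer: M ≅ ℤ/4 ⊕ ℤ/8 ⊕ ℤ/24

Derivation:
rank_ℚ(R)=3; free=3−3=0
SNF(R) diag = [4, 8, 24] → torsion [4, 8, 24]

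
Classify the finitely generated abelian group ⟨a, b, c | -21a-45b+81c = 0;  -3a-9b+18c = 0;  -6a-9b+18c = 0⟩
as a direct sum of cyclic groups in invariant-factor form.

Answer: M ≅ ℤ/3 ⊕ ℤ/9 ⊕ ℤ/9

Derivation:
rank_ℚ(R)=3; free=3−3=0
SNF(R) diag = [3, 9, 9] → torsion [3, 9, 9]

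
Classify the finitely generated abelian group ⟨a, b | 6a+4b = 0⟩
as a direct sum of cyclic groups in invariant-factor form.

rank_ℚ(R)=1; free=2−1=1
SNF(R) diag = [2] → torsion [2]

Answer: M ≅ ℤ^1 ⊕ ℤ/2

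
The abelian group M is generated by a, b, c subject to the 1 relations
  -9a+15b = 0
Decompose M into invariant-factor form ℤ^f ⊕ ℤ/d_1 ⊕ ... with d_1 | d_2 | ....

Answer: M ≅ ℤ^2 ⊕ ℤ/3

Derivation:
rank_ℚ(R)=1; free=3−1=2
SNF(R) diag = [3] → torsion [3]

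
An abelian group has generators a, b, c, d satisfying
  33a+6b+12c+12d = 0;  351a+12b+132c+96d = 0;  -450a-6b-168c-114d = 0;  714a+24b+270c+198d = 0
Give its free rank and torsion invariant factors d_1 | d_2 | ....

rank_ℚ(R)=4; free=4−4=0
SNF(R) diag = [3, 6, 6, 18] → torsion [3, 6, 6, 18]

Answer: M ≅ ℤ/3 ⊕ ℤ/6 ⊕ ℤ/6 ⊕ ℤ/18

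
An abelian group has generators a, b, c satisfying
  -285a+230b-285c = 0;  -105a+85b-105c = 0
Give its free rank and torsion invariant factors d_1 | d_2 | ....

rank_ℚ(R)=2; free=3−2=1
SNF(R) diag = [5, 15] → torsion [5, 15]

Answer: M ≅ ℤ^1 ⊕ ℤ/5 ⊕ ℤ/15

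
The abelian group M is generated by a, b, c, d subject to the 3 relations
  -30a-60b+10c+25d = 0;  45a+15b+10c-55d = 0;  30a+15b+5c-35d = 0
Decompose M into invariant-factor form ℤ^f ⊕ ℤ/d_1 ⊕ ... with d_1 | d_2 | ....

Answer: M ≅ ℤ^1 ⊕ ℤ/5 ⊕ ℤ/5 ⊕ ℤ/15

Derivation:
rank_ℚ(R)=3; free=4−3=1
SNF(R) diag = [5, 5, 15] → torsion [5, 5, 15]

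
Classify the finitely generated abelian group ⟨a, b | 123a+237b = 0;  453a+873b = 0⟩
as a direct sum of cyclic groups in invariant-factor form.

rank_ℚ(R)=2; free=2−2=0
SNF(R) diag = [3, 6] → torsion [3, 6]

Answer: M ≅ ℤ/3 ⊕ ℤ/6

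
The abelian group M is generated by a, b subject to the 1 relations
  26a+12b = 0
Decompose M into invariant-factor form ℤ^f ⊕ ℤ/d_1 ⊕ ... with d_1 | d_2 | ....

rank_ℚ(R)=1; free=2−1=1
SNF(R) diag = [2] → torsion [2]

Answer: M ≅ ℤ^1 ⊕ ℤ/2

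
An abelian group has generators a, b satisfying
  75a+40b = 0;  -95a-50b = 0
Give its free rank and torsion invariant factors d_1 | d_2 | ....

rank_ℚ(R)=2; free=2−2=0
SNF(R) diag = [5, 10] → torsion [5, 10]

Answer: M ≅ ℤ/5 ⊕ ℤ/10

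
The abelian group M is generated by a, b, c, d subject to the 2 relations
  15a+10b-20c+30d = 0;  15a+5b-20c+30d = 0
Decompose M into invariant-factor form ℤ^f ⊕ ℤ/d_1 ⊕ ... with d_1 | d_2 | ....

Answer: M ≅ ℤ^2 ⊕ ℤ/5 ⊕ ℤ/5

Derivation:
rank_ℚ(R)=2; free=4−2=2
SNF(R) diag = [5, 5] → torsion [5, 5]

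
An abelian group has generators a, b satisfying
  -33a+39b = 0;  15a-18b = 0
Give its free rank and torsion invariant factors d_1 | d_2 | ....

Answer: M ≅ ℤ/3 ⊕ ℤ/3

Derivation:
rank_ℚ(R)=2; free=2−2=0
SNF(R) diag = [3, 3] → torsion [3, 3]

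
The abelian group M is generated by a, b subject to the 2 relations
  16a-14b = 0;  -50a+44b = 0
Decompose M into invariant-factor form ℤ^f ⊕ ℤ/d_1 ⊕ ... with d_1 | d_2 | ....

Answer: M ≅ ℤ/2 ⊕ ℤ/2

Derivation:
rank_ℚ(R)=2; free=2−2=0
SNF(R) diag = [2, 2] → torsion [2, 2]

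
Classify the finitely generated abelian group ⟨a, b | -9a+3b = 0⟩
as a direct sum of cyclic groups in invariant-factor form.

rank_ℚ(R)=1; free=2−1=1
SNF(R) diag = [3] → torsion [3]

Answer: M ≅ ℤ^1 ⊕ ℤ/3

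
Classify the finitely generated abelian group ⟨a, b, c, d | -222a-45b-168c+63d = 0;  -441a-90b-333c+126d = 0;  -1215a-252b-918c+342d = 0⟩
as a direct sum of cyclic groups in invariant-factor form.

Answer: M ≅ ℤ^1 ⊕ ℤ/3 ⊕ ℤ/9 ⊕ ℤ/27

Derivation:
rank_ℚ(R)=3; free=4−3=1
SNF(R) diag = [3, 9, 27] → torsion [3, 9, 27]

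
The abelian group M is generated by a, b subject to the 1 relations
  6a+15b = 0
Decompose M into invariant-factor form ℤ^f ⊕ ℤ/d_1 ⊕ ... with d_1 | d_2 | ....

Answer: M ≅ ℤ^1 ⊕ ℤ/3

Derivation:
rank_ℚ(R)=1; free=2−1=1
SNF(R) diag = [3] → torsion [3]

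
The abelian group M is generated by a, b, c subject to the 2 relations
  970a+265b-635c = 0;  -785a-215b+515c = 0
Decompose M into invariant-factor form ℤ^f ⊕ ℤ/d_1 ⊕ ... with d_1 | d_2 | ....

rank_ℚ(R)=2; free=3−2=1
SNF(R) diag = [5, 5] → torsion [5, 5]

Answer: M ≅ ℤ^1 ⊕ ℤ/5 ⊕ ℤ/5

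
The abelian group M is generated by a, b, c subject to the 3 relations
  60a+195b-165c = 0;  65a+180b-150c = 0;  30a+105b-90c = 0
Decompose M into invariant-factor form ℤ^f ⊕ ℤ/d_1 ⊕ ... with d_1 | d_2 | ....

rank_ℚ(R)=3; free=3−3=0
SNF(R) diag = [5, 15, 15] → torsion [5, 15, 15]

Answer: M ≅ ℤ/5 ⊕ ℤ/15 ⊕ ℤ/15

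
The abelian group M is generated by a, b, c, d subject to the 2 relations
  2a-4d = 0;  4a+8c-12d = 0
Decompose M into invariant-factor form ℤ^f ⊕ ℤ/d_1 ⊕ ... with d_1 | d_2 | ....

rank_ℚ(R)=2; free=4−2=2
SNF(R) diag = [2, 4] → torsion [2, 4]

Answer: M ≅ ℤ^2 ⊕ ℤ/2 ⊕ ℤ/4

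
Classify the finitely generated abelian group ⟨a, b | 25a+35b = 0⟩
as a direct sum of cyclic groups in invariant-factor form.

Answer: M ≅ ℤ^1 ⊕ ℤ/5

Derivation:
rank_ℚ(R)=1; free=2−1=1
SNF(R) diag = [5] → torsion [5]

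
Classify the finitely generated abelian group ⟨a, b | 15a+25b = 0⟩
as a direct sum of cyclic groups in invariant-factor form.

Answer: M ≅ ℤ^1 ⊕ ℤ/5

Derivation:
rank_ℚ(R)=1; free=2−1=1
SNF(R) diag = [5] → torsion [5]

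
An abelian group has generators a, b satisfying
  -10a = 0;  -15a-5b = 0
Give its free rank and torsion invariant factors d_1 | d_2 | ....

rank_ℚ(R)=2; free=2−2=0
SNF(R) diag = [5, 10] → torsion [5, 10]

Answer: M ≅ ℤ/5 ⊕ ℤ/10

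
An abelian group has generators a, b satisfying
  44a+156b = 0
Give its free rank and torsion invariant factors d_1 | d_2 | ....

Answer: M ≅ ℤ^1 ⊕ ℤ/4

Derivation:
rank_ℚ(R)=1; free=2−1=1
SNF(R) diag = [4] → torsion [4]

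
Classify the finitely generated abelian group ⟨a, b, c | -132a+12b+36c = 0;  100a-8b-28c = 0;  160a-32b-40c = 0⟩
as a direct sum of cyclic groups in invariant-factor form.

rank_ℚ(R)=3; free=3−3=0
SNF(R) diag = [4, 12, 24] → torsion [4, 12, 24]

Answer: M ≅ ℤ/4 ⊕ ℤ/12 ⊕ ℤ/24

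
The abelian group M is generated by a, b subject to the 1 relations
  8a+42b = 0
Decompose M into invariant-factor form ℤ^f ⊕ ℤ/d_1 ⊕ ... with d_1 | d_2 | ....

Answer: M ≅ ℤ^1 ⊕ ℤ/2

Derivation:
rank_ℚ(R)=1; free=2−1=1
SNF(R) diag = [2] → torsion [2]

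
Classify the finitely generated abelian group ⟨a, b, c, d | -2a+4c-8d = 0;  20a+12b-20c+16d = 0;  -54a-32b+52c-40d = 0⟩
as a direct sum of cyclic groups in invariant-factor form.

rank_ℚ(R)=3; free=4−3=1
SNF(R) diag = [2, 4, 8] → torsion [2, 4, 8]

Answer: M ≅ ℤ^1 ⊕ ℤ/2 ⊕ ℤ/4 ⊕ ℤ/8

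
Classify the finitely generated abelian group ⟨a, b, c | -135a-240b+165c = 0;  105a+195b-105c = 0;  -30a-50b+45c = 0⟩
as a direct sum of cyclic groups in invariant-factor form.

rank_ℚ(R)=3; free=3−3=0
SNF(R) diag = [5, 15, 15] → torsion [5, 15, 15]

Answer: M ≅ ℤ/5 ⊕ ℤ/15 ⊕ ℤ/15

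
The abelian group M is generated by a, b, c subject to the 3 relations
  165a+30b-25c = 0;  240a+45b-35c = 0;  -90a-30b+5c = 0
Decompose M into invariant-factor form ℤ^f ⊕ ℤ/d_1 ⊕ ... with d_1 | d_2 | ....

rank_ℚ(R)=3; free=3−3=0
SNF(R) diag = [5, 15, 15] → torsion [5, 15, 15]

Answer: M ≅ ℤ/5 ⊕ ℤ/15 ⊕ ℤ/15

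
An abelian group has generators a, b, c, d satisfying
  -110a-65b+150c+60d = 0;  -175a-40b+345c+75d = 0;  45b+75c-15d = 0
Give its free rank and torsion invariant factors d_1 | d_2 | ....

rank_ℚ(R)=3; free=4−3=1
SNF(R) diag = [5, 15, 45] → torsion [5, 15, 45]

Answer: M ≅ ℤ^1 ⊕ ℤ/5 ⊕ ℤ/15 ⊕ ℤ/45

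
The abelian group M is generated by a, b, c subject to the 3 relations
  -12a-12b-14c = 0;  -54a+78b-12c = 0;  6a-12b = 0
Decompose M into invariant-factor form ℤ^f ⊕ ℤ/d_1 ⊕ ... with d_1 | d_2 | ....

rank_ℚ(R)=3; free=3−3=0
SNF(R) diag = [2, 6, 6] → torsion [2, 6, 6]

Answer: M ≅ ℤ/2 ⊕ ℤ/6 ⊕ ℤ/6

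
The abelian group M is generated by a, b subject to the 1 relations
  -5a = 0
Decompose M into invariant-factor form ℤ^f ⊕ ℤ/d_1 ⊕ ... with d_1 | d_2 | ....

rank_ℚ(R)=1; free=2−1=1
SNF(R) diag = [5] → torsion [5]

Answer: M ≅ ℤ^1 ⊕ ℤ/5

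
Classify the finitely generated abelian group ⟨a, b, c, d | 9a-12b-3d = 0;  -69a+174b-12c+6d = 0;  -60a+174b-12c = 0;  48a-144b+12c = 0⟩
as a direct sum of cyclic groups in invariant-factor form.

Answer: M ≅ ℤ/3 ⊕ ℤ/3 ⊕ ℤ/6 ⊕ ℤ/12

Derivation:
rank_ℚ(R)=4; free=4−4=0
SNF(R) diag = [3, 3, 6, 12] → torsion [3, 3, 6, 12]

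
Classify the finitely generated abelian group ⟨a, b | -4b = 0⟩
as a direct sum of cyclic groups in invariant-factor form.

rank_ℚ(R)=1; free=2−1=1
SNF(R) diag = [4] → torsion [4]

Answer: M ≅ ℤ^1 ⊕ ℤ/4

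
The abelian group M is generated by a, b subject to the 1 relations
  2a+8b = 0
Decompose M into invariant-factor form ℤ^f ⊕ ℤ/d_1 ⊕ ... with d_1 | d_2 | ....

rank_ℚ(R)=1; free=2−1=1
SNF(R) diag = [2] → torsion [2]

Answer: M ≅ ℤ^1 ⊕ ℤ/2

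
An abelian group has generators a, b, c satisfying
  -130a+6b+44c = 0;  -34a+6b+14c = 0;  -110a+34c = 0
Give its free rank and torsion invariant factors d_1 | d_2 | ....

Answer: M ≅ ℤ/2 ⊕ ℤ/6 ⊕ ℤ/18

Derivation:
rank_ℚ(R)=3; free=3−3=0
SNF(R) diag = [2, 6, 18] → torsion [2, 6, 18]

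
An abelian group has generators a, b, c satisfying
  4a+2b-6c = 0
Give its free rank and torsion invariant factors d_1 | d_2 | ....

rank_ℚ(R)=1; free=3−1=2
SNF(R) diag = [2] → torsion [2]

Answer: M ≅ ℤ^2 ⊕ ℤ/2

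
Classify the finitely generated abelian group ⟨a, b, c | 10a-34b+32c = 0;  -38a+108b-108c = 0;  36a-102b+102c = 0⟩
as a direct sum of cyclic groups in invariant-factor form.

Answer: M ≅ ℤ/2 ⊕ ℤ/2 ⊕ ℤ/6

Derivation:
rank_ℚ(R)=3; free=3−3=0
SNF(R) diag = [2, 2, 6] → torsion [2, 2, 6]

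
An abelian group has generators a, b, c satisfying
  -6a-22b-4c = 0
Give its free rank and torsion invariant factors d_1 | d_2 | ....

rank_ℚ(R)=1; free=3−1=2
SNF(R) diag = [2] → torsion [2]

Answer: M ≅ ℤ^2 ⊕ ℤ/2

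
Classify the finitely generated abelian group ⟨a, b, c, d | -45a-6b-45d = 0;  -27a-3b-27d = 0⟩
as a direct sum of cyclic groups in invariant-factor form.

Answer: M ≅ ℤ^2 ⊕ ℤ/3 ⊕ ℤ/9

Derivation:
rank_ℚ(R)=2; free=4−2=2
SNF(R) diag = [3, 9] → torsion [3, 9]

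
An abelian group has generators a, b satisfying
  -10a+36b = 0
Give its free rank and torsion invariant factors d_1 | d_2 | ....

Answer: M ≅ ℤ^1 ⊕ ℤ/2

Derivation:
rank_ℚ(R)=1; free=2−1=1
SNF(R) diag = [2] → torsion [2]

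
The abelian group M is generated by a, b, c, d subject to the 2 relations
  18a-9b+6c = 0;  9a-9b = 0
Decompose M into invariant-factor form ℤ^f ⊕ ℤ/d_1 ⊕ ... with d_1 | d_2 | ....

rank_ℚ(R)=2; free=4−2=2
SNF(R) diag = [3, 9] → torsion [3, 9]

Answer: M ≅ ℤ^2 ⊕ ℤ/3 ⊕ ℤ/9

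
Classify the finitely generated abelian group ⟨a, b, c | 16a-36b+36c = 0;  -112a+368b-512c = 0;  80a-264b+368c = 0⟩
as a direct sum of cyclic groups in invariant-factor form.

Answer: M ≅ ℤ/4 ⊕ ℤ/8 ⊕ ℤ/16

Derivation:
rank_ℚ(R)=3; free=3−3=0
SNF(R) diag = [4, 8, 16] → torsion [4, 8, 16]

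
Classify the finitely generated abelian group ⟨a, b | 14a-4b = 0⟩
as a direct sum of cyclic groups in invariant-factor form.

Answer: M ≅ ℤ^1 ⊕ ℤ/2

Derivation:
rank_ℚ(R)=1; free=2−1=1
SNF(R) diag = [2] → torsion [2]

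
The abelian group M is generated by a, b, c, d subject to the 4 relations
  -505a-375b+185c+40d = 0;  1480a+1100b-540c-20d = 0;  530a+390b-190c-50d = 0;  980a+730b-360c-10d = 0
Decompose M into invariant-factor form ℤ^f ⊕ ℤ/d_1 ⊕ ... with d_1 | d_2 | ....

Answer: M ≅ ℤ/5 ⊕ ℤ/10 ⊕ ℤ/30 ⊕ ℤ/60

Derivation:
rank_ℚ(R)=4; free=4−4=0
SNF(R) diag = [5, 10, 30, 60] → torsion [5, 10, 30, 60]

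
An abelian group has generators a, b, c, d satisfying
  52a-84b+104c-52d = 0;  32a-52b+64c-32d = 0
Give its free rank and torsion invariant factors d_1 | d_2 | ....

rank_ℚ(R)=2; free=4−2=2
SNF(R) diag = [4, 4] → torsion [4, 4]

Answer: M ≅ ℤ^2 ⊕ ℤ/4 ⊕ ℤ/4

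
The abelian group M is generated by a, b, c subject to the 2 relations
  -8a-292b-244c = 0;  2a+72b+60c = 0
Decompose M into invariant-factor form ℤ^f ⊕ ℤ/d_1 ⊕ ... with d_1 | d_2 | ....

rank_ℚ(R)=2; free=3−2=1
SNF(R) diag = [2, 4] → torsion [2, 4]

Answer: M ≅ ℤ^1 ⊕ ℤ/2 ⊕ ℤ/4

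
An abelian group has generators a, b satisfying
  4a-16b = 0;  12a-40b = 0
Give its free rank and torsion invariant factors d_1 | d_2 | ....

Answer: M ≅ ℤ/4 ⊕ ℤ/8

Derivation:
rank_ℚ(R)=2; free=2−2=0
SNF(R) diag = [4, 8] → torsion [4, 8]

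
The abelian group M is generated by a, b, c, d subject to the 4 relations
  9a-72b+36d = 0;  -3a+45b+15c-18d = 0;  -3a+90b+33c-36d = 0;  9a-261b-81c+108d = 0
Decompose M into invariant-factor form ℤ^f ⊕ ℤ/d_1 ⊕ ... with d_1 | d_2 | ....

Answer: M ≅ ℤ/3 ⊕ ℤ/9 ⊕ ℤ/9 ⊕ ℤ/18

Derivation:
rank_ℚ(R)=4; free=4−4=0
SNF(R) diag = [3, 9, 9, 18] → torsion [3, 9, 9, 18]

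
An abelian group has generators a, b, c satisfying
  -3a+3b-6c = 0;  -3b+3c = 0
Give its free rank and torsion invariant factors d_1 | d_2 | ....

Answer: M ≅ ℤ^1 ⊕ ℤ/3 ⊕ ℤ/3

Derivation:
rank_ℚ(R)=2; free=3−2=1
SNF(R) diag = [3, 3] → torsion [3, 3]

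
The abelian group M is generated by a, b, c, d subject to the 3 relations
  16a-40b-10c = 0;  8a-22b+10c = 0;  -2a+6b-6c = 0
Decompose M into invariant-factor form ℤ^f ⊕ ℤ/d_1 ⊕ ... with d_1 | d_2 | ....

Answer: M ≅ ℤ^1 ⊕ ℤ/2 ⊕ ℤ/2 ⊕ ℤ/2

Derivation:
rank_ℚ(R)=3; free=4−3=1
SNF(R) diag = [2, 2, 2] → torsion [2, 2, 2]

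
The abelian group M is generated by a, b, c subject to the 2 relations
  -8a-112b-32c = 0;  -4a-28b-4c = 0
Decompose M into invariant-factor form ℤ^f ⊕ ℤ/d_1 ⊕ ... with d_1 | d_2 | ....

rank_ℚ(R)=2; free=3−2=1
SNF(R) diag = [4, 8] → torsion [4, 8]

Answer: M ≅ ℤ^1 ⊕ ℤ/4 ⊕ ℤ/8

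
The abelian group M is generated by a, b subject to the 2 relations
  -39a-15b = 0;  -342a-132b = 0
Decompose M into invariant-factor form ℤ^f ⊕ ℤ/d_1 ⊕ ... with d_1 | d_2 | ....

rank_ℚ(R)=2; free=2−2=0
SNF(R) diag = [3, 6] → torsion [3, 6]

Answer: M ≅ ℤ/3 ⊕ ℤ/6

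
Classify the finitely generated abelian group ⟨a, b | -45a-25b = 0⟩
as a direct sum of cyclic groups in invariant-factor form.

Answer: M ≅ ℤ^1 ⊕ ℤ/5

Derivation:
rank_ℚ(R)=1; free=2−1=1
SNF(R) diag = [5] → torsion [5]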